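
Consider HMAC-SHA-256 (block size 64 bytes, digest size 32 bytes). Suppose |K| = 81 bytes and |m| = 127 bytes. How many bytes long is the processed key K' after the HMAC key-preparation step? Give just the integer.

64

Key is 81 > 64 bytes, so it is hashed to 32 bytes then zero-padded to 64: |K'| = 64.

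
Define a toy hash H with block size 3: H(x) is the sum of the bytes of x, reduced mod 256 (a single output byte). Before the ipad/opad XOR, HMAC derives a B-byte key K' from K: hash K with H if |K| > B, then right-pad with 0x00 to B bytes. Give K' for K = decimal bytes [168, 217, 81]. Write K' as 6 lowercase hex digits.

Key decimal bytes [168, 217, 81] = a8 d9 51 is exactly B = 3 bytes: K' = a8 d9 51.

a8d951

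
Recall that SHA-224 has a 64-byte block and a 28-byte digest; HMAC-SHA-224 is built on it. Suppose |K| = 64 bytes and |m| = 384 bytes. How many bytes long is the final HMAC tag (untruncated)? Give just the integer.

The tag is one SHA-224 digest: 28 bytes.

28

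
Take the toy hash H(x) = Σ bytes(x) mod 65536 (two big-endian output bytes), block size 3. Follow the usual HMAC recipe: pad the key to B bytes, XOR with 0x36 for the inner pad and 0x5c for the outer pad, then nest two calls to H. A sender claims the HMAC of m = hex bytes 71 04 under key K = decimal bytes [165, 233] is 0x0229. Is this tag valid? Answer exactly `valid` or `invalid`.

Key decimal bytes [165, 233] = a5 e9 is 2 bytes ≤ B = 3; zero-pad to 3 bytes: K' = a5 e9 00.
K' ⊕ ipad = 93 df 36; K' ⊕ opad = f9 b5 5c.
Inner hash: sum = 147+223+54+113+4 = 541 → 02 1d.
Outer hash (recomputed tag): sum = 249+181+92+2+29 = 553 → 02 29.
Recomputed tag = 0229; claimed = 0229 → match.

valid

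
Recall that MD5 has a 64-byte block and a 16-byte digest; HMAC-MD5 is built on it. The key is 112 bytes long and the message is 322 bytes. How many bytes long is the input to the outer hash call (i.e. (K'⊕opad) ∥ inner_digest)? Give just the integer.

80

Key is 112 > 64 bytes, so it is hashed to 16 bytes then zero-padded to 64: |K'| = 64.
Outer input = (K'⊕opad) ∥ H(inner) → 64 + 16 = 80 bytes.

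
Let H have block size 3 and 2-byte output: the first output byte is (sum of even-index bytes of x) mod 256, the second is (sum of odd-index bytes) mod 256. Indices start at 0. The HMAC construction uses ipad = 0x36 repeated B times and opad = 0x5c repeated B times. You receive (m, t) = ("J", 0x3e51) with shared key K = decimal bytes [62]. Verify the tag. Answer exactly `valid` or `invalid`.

Key decimal bytes [62] = 3e is 1 byte ≤ B = 3; zero-pad to 3 bytes: K' = 3e 00 00.
K' ⊕ ipad = 08 36 36; K' ⊕ opad = 62 5c 5c.
Inner hash: even-index sum = 62 mod 256 = 62; odd-index sum = 128 mod 256 = 128 → 3e 80.
Outer hash (recomputed tag): even-index sum = 318 mod 256 = 62; odd-index sum = 154 mod 256 = 154 → 3e 9a.
Recomputed tag = 3e9a; claimed = 3e51 → mismatch.

invalid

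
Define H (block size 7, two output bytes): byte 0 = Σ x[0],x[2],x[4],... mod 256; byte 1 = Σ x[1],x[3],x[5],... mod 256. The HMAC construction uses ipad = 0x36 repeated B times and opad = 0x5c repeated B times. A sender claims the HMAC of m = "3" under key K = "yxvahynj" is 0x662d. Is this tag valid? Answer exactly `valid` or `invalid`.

invalid

Key "yxvahynj" = 79 78 76 61 68 79 6e 6a is 8 bytes > B = 7, so hash it first: H(key) = c5 bc, then zero-pad to 7 bytes: K' = c5 bc 00 00 00 00 00.
K' ⊕ ipad = f3 8a 36 36 36 36 36; K' ⊕ opad = 99 e0 5c 5c 5c 5c 5c.
Inner hash: even-index sum = 405 mod 256 = 149; odd-index sum = 297 mod 256 = 41 → 95 29.
Outer hash (recomputed tag): even-index sum = 470 mod 256 = 214; odd-index sum = 557 mod 256 = 45 → d6 2d.
Recomputed tag = d62d; claimed = 662d → mismatch.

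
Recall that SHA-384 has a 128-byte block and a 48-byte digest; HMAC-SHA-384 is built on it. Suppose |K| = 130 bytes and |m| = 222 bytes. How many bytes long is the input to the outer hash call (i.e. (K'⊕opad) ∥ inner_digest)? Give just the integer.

176

Key is 130 > 128 bytes, so it is hashed to 48 bytes then zero-padded to 128: |K'| = 128.
Outer input = (K'⊕opad) ∥ H(inner) → 128 + 48 = 176 bytes.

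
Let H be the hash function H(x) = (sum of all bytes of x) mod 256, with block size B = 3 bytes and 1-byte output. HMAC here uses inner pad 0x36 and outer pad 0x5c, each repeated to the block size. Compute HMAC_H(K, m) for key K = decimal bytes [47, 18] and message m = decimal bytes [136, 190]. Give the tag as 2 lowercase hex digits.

d6

Key decimal bytes [47, 18] = 2f 12 is 2 bytes ≤ B = 3; zero-pad to 3 bytes: K' = 2f 12 00.
K' ⊕ ipad = 19 24 36.  K' ⊕ opad = 73 4e 5c.
Inner input = (K'⊕ipad) ∥ m = 19 24 36 ∥ 88 be.
Inner hash: sum = 25+36+54+136+190 = 441; mod 256 = 185 → b9.
Outer input = (K'⊕opad) ∥ inner = 73 4e 5c ∥ b9.
Outer hash (tag): sum = 115+78+92+185 = 470; mod 256 = 214 → d6.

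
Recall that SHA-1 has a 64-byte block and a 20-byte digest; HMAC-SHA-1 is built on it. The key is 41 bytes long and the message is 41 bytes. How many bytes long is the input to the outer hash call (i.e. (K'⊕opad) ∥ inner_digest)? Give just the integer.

Key is 41 ≤ 64 bytes, zero-padded: |K'| = 64.
Outer input = (K'⊕opad) ∥ H(inner) → 64 + 20 = 84 bytes.

84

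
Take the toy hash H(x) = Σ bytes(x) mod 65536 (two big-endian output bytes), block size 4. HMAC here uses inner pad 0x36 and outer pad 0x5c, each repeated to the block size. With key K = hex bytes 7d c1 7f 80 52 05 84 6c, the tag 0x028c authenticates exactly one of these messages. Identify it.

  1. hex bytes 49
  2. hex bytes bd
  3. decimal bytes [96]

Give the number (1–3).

1

Key hex bytes 7d c1 7f 80 52 05 84 6c is 8 bytes > B = 4, so hash it first: H(key) = 03 84, then zero-pad to 4 bytes: K' = 03 84 00 00.
K' ⊕ ipad = 35 b2 36 36; K' ⊕ opad = 5f d8 5c 5c.
m1: inner = H(35 b2 36 36 49) = 01 9c; tag = H(5f d8 5c 5c 01 9c) = 028c ← matches
m2: inner = H(35 b2 36 36 bd) = 02 10; tag = H(5f d8 5c 5c 02 10) = 0201
m3: inner = H(35 b2 36 36 60) = 01 b3; tag = H(5f d8 5c 5c 01 b3) = 02a3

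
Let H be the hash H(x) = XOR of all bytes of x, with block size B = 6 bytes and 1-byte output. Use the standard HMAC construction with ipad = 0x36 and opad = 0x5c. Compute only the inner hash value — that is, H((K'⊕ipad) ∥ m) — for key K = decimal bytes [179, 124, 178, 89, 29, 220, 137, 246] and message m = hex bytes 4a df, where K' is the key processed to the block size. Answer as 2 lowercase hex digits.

0f

Key decimal bytes [179, 124, 178, 89, 29, 220, 137, 246] = b3 7c b2 59 1d dc 89 f6 is 8 bytes > B = 6, so hash it first: H(key) = 9a, then zero-pad to 6 bytes: K' = 9a 00 00 00 00 00.
K' ⊕ ipad = ac 36 36 36 36 36.
Inner input = ac 36 36 36 36 36 ∥ 4a df.
Inner hash: XOR ac⊕36⊕36⊕36⊕36⊕36⊕4a⊕df = 0f.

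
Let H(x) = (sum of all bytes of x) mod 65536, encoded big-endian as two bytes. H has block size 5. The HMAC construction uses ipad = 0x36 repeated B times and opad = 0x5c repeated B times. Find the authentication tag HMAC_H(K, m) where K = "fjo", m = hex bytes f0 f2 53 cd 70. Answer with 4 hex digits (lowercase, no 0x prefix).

0242

Key "fjo" = 66 6a 6f is 3 bytes ≤ B = 5; zero-pad to 5 bytes: K' = 66 6a 6f 00 00.
K' ⊕ ipad = 50 5c 59 36 36.  K' ⊕ opad = 3a 36 33 5c 5c.
Inner input = (K'⊕ipad) ∥ m = 50 5c 59 36 36 ∥ f0 f2 53 cd 70.
Inner hash: sum = 80+92+89+54+54+240+242+83+205+112 = 1251 → 04 e3.
Outer input = (K'⊕opad) ∥ inner = 3a 36 33 5c 5c ∥ 04 e3.
Outer hash (tag): sum = 58+54+51+92+92+4+227 = 578 → 02 42.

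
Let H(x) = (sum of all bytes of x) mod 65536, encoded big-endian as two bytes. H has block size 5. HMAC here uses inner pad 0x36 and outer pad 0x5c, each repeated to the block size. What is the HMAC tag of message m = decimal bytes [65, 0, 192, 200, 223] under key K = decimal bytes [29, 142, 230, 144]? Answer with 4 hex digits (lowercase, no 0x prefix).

Key decimal bytes [29, 142, 230, 144] = 1d 8e e6 90 is 4 bytes ≤ B = 5; zero-pad to 5 bytes: K' = 1d 8e e6 90 00.
K' ⊕ ipad = 2b b8 d0 a6 36.  K' ⊕ opad = 41 d2 ba cc 5c.
Inner input = (K'⊕ipad) ∥ m = 2b b8 d0 a6 36 ∥ 41 00 c0 c8 df.
Inner hash: sum = 43+184+208+166+54+65+0+192+200+223 = 1335 → 05 37.
Outer input = (K'⊕opad) ∥ inner = 41 d2 ba cc 5c ∥ 05 37.
Outer hash (tag): sum = 65+210+186+204+92+5+55 = 817 → 03 31.

0331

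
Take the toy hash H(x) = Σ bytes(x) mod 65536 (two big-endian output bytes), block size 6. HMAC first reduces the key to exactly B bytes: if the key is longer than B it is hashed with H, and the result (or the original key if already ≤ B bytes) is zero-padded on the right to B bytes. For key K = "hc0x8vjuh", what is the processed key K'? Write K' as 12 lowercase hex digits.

|K| = 9 > B = 6, so first hash the key.
H(K): sum = 104+99+48+120+56+118+106+117+104 = 872 → 03 68.
Zero-pad H(K) = 03 68 to 6 bytes: K' = 03 68 00 00 00 00.

036800000000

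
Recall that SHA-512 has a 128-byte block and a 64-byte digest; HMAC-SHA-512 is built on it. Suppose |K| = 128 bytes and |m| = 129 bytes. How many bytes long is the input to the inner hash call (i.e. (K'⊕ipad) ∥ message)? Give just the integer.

257

Key is 128 ≤ 128 bytes, zero-padded: |K'| = 128.
Inner input = (K'⊕ipad) ∥ m → 128 + 129 = 257 bytes.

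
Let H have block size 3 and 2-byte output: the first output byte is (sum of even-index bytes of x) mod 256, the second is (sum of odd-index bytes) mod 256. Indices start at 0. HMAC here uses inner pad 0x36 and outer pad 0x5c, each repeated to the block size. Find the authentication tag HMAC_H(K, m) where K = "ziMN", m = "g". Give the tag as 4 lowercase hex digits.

df12

Key "ziMN" = 7a 69 4d 4e is 4 bytes > B = 3, so hash it first: H(key) = c7 b7, then zero-pad to 3 bytes: K' = c7 b7 00.
K' ⊕ ipad = f1 81 36.  K' ⊕ opad = 9b eb 5c.
Inner input = (K'⊕ipad) ∥ m = f1 81 36 ∥ 67.
Inner hash: even-index sum = 295 mod 256 = 39; odd-index sum = 232 mod 256 = 232 → 27 e8.
Outer input = (K'⊕opad) ∥ inner = 9b eb 5c ∥ 27 e8.
Outer hash (tag): even-index sum = 479 mod 256 = 223; odd-index sum = 274 mod 256 = 18 → df 12.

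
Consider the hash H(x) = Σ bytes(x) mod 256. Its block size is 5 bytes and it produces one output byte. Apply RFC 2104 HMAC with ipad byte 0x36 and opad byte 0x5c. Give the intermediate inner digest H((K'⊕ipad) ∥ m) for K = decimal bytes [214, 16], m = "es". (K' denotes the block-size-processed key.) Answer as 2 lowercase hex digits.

Key decimal bytes [214, 16] = d6 10 is 2 bytes ≤ B = 5; zero-pad to 5 bytes: K' = d6 10 00 00 00.
K' ⊕ ipad = e0 26 36 36 36.
Inner input = e0 26 36 36 36 ∥ 65 73.
Inner hash: sum = 224+38+54+54+54+101+115 = 640; mod 256 = 128 → 80.

80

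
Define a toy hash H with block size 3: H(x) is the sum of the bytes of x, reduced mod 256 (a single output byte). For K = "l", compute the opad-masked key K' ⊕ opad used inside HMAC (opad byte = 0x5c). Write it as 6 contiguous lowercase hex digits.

Key "l" = 6c is 1 byte ≤ B = 3; zero-pad to 3 bytes: K' = 6c 00 00.
XOR each byte with 0x5c: 6c⊕5c=30, 00⊕5c=5c, 00⊕5c=5c.

305c5c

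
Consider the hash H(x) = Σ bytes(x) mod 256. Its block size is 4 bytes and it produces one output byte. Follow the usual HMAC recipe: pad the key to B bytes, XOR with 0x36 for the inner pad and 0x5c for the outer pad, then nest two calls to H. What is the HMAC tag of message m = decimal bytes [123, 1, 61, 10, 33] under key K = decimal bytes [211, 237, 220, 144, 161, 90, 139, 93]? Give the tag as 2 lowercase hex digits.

Key decimal bytes [211, 237, 220, 144, 161, 90, 139, 93] = d3 ed dc 90 a1 5a 8b 5d is 8 bytes > B = 4, so hash it first: H(key) = 0f, then zero-pad to 4 bytes: K' = 0f 00 00 00.
K' ⊕ ipad = 39 36 36 36.  K' ⊕ opad = 53 5c 5c 5c.
Inner input = (K'⊕ipad) ∥ m = 39 36 36 36 ∥ 7b 01 3d 0a 21.
Inner hash: sum = 57+54+54+54+123+1+61+10+33 = 447; mod 256 = 191 → bf.
Outer input = (K'⊕opad) ∥ inner = 53 5c 5c 5c ∥ bf.
Outer hash (tag): sum = 83+92+92+92+191 = 550; mod 256 = 38 → 26.

26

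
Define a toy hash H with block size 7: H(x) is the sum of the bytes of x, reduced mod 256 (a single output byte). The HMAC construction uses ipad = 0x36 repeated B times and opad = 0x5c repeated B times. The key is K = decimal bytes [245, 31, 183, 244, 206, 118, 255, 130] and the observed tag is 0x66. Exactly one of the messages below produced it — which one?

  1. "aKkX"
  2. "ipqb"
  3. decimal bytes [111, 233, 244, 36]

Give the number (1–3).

3

Key decimal bytes [245, 31, 183, 244, 206, 118, 255, 130] = f5 1f b7 f4 ce 76 ff 82 is 8 bytes > B = 7, so hash it first: H(key) = 84, then zero-pad to 7 bytes: K' = 84 00 00 00 00 00 00.
K' ⊕ ipad = b2 36 36 36 36 36 36; K' ⊕ opad = d8 5c 5c 5c 5c 5c 5c.
m1: inner = H(b2 36 36 36 36 36 36 61 4b 6b 58) = 65; tag = H(d8 5c 5c 5c 5c 5c 5c 65) = 65
m2: inner = H(b2 36 36 36 36 36 36 69 70 71 62) = a2; tag = H(d8 5c 5c 5c 5c 5c 5c a2) = a2
m3: inner = H(b2 36 36 36 36 36 36 6f e9 f4 24) = 66; tag = H(d8 5c 5c 5c 5c 5c 5c 66) = 66 ← matches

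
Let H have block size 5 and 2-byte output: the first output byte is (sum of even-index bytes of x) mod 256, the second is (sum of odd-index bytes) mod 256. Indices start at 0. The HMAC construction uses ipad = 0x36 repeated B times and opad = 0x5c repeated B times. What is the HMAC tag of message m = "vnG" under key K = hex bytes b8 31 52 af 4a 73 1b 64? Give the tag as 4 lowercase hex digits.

Key hex bytes b8 31 52 af 4a 73 1b 64 is 8 bytes > B = 5, so hash it first: H(key) = 6f b7, then zero-pad to 5 bytes: K' = 6f b7 00 00 00.
K' ⊕ ipad = 59 81 36 36 36.  K' ⊕ opad = 33 eb 5c 5c 5c.
Inner input = (K'⊕ipad) ∥ m = 59 81 36 36 36 ∥ 76 6e 47.
Inner hash: even-index sum = 307 mod 256 = 51; odd-index sum = 372 mod 256 = 116 → 33 74.
Outer input = (K'⊕opad) ∥ inner = 33 eb 5c 5c 5c ∥ 33 74.
Outer hash (tag): even-index sum = 351 mod 256 = 95; odd-index sum = 378 mod 256 = 122 → 5f 7a.

5f7a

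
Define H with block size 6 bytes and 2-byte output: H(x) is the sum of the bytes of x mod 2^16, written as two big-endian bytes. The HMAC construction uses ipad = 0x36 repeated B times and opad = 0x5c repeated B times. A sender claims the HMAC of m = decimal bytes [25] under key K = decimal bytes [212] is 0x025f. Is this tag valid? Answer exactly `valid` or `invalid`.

Key decimal bytes [212] = d4 is 1 byte ≤ B = 6; zero-pad to 6 bytes: K' = d4 00 00 00 00 00.
K' ⊕ ipad = e2 36 36 36 36 36; K' ⊕ opad = 88 5c 5c 5c 5c 5c.
Inner hash: sum = 226+54+54+54+54+54+25 = 521 → 02 09.
Outer hash (recomputed tag): sum = 136+92+92+92+92+92+2+9 = 607 → 02 5f.
Recomputed tag = 025f; claimed = 025f → match.

valid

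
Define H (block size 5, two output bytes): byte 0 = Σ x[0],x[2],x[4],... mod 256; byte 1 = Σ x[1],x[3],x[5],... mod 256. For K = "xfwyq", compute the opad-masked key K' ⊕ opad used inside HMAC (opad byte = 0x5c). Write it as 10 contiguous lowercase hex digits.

243a2b252d

Key "xfwyq" = 78 66 77 79 71 is exactly B = 5 bytes: K' = 78 66 77 79 71.
XOR each byte with 0x5c: 78⊕5c=24, 66⊕5c=3a, 77⊕5c=2b, 79⊕5c=25, 71⊕5c=2d.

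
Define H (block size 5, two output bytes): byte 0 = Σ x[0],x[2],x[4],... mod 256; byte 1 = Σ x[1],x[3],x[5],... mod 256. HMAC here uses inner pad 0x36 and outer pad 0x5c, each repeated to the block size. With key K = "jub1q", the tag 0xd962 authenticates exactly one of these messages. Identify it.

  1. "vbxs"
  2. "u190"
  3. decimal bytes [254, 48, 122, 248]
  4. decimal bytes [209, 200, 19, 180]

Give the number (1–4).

Key "jub1q" = 6a 75 62 31 71 is exactly B = 5 bytes: K' = 6a 75 62 31 71.
K' ⊕ ipad = 5c 43 54 07 47; K' ⊕ opad = 36 29 3e 6d 2d.
m1: inner = H(5c 43 54 07 47 76 62 78 73) = cc 38; tag = H(36 29 3e 6d 2d cc 38) = d962 ← matches
m2: inner = H(5c 43 54 07 47 75 31 39 30) = 58 f8; tag = H(36 29 3e 6d 2d 58 f8) = 99ee
m3: inner = H(5c 43 54 07 47 fe 30 7a f8) = 1f c2; tag = H(36 29 3e 6d 2d 1f c2) = 63b5
m4: inner = H(5c 43 54 07 47 d1 c8 13 b4) = 73 2e; tag = H(36 29 3e 6d 2d 73 2e) = cf09

1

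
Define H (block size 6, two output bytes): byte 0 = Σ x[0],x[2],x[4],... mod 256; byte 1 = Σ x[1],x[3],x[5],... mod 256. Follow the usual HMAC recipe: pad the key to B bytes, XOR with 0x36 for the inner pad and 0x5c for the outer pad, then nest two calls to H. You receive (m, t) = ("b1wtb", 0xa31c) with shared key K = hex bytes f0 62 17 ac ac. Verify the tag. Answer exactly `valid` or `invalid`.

invalid

Key hex bytes f0 62 17 ac ac is 5 bytes ≤ B = 6; zero-pad to 6 bytes: K' = f0 62 17 ac ac 00.
K' ⊕ ipad = c6 54 21 9a 9a 36; K' ⊕ opad = ac 3e 4b f0 f0 5c.
Inner hash: even-index sum = 700 mod 256 = 188; odd-index sum = 457 mod 256 = 201 → bc c9.
Outer hash (recomputed tag): even-index sum = 675 mod 256 = 163; odd-index sum = 595 mod 256 = 83 → a3 53.
Recomputed tag = a353; claimed = a31c → mismatch.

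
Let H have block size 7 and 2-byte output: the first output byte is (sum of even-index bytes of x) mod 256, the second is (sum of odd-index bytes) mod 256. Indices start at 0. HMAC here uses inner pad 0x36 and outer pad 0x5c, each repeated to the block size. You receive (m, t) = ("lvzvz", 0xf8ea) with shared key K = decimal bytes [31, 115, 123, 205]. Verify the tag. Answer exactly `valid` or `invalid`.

valid

Key decimal bytes [31, 115, 123, 205] = 1f 73 7b cd is 4 bytes ≤ B = 7; zero-pad to 7 bytes: K' = 1f 73 7b cd 00 00 00.
K' ⊕ ipad = 29 45 4d fb 36 36 36; K' ⊕ opad = 43 2f 27 91 5c 5c 5c.
Inner hash: even-index sum = 462 mod 256 = 206; odd-index sum = 726 mod 256 = 214 → ce d6.
Outer hash (recomputed tag): even-index sum = 504 mod 256 = 248; odd-index sum = 490 mod 256 = 234 → f8 ea.
Recomputed tag = f8ea; claimed = f8ea → match.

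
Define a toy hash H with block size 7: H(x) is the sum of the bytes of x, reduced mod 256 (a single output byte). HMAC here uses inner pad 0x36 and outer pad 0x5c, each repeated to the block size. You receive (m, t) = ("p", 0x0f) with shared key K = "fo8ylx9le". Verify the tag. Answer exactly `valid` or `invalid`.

Key "fo8ylx9le" = 66 6f 38 79 6c 78 39 6c 65 is 9 bytes > B = 7, so hash it first: H(key) = 74, then zero-pad to 7 bytes: K' = 74 00 00 00 00 00 00.
K' ⊕ ipad = 42 36 36 36 36 36 36; K' ⊕ opad = 28 5c 5c 5c 5c 5c 5c.
Inner hash: sum = 66+54+54+54+54+54+54+112 = 502; mod 256 = 246 → f6.
Outer hash (recomputed tag): sum = 40+92+92+92+92+92+92+246 = 838; mod 256 = 70 → 46.
Recomputed tag = 46; claimed = 0f → mismatch.

invalid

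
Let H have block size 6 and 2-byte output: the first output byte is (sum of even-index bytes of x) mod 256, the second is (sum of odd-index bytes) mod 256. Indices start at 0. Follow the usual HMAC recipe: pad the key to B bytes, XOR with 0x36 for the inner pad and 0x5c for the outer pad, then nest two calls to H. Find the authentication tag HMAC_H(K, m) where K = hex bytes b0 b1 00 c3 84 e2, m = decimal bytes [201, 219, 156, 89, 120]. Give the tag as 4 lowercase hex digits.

Key hex bytes b0 b1 00 c3 84 e2 is exactly B = 6 bytes: K' = b0 b1 00 c3 84 e2.
K' ⊕ ipad = 86 87 36 f5 b2 d4.  K' ⊕ opad = ec ed 5c 9f d8 be.
Inner input = (K'⊕ipad) ∥ m = 86 87 36 f5 b2 d4 ∥ c9 db 9c 59 78.
Inner hash: even-index sum = 843 mod 256 = 75; odd-index sum = 900 mod 256 = 132 → 4b 84.
Outer input = (K'⊕opad) ∥ inner = ec ed 5c 9f d8 be ∥ 4b 84.
Outer hash (tag): even-index sum = 619 mod 256 = 107; odd-index sum = 718 mod 256 = 206 → 6b ce.

6bce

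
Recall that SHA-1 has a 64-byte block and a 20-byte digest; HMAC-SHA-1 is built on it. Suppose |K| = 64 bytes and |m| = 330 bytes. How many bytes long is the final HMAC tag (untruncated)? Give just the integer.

The tag is one SHA-1 digest: 20 bytes.

20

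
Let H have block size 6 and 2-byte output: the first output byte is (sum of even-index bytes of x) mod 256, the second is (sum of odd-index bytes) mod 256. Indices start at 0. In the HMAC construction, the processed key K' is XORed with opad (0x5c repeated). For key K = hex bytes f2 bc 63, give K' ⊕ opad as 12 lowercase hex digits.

Key hex bytes f2 bc 63 is 3 bytes ≤ B = 6; zero-pad to 6 bytes: K' = f2 bc 63 00 00 00.
XOR each byte with 0x5c: f2⊕5c=ae, bc⊕5c=e0, 63⊕5c=3f, 00⊕5c=5c, 00⊕5c=5c, 00⊕5c=5c.

aee03f5c5c5c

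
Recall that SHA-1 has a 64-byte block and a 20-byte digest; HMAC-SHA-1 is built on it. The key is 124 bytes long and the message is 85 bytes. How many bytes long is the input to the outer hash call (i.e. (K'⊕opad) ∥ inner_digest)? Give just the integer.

Key is 124 > 64 bytes, so it is hashed to 20 bytes then zero-padded to 64: |K'| = 64.
Outer input = (K'⊕opad) ∥ H(inner) → 64 + 20 = 84 bytes.

84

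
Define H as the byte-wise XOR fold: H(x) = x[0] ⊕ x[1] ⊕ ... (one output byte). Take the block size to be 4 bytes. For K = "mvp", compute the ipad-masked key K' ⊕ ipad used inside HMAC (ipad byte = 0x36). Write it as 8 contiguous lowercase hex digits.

5b404636

Key "mvp" = 6d 76 70 is 3 bytes ≤ B = 4; zero-pad to 4 bytes: K' = 6d 76 70 00.
XOR each byte with 0x36: 6d⊕36=5b, 76⊕36=40, 70⊕36=46, 00⊕36=36.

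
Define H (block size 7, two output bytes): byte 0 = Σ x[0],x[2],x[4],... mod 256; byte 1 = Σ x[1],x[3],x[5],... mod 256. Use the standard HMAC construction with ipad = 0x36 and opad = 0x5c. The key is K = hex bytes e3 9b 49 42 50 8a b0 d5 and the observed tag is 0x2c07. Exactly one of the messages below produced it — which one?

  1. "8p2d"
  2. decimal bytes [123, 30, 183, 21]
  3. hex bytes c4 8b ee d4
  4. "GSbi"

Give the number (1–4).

2

Key hex bytes e3 9b 49 42 50 8a b0 d5 is 8 bytes > B = 7, so hash it first: H(key) = 2c 3c, then zero-pad to 7 bytes: K' = 2c 3c 00 00 00 00 00.
K' ⊕ ipad = 1a 0a 36 36 36 36 36; K' ⊕ opad = 70 60 5c 5c 5c 5c 5c.
m1: inner = H(1a 0a 36 36 36 36 36 38 70 32 64) = 90 e0; tag = H(70 60 5c 5c 5c 5c 5c 90 e0) = 64a8
m2: inner = H(1a 0a 36 36 36 36 36 7b 1e b7 15) = ef a8; tag = H(70 60 5c 5c 5c 5c 5c ef a8) = 2c07 ← matches
m3: inner = H(1a 0a 36 36 36 36 36 c4 8b ee d4) = 1b 28; tag = H(70 60 5c 5c 5c 5c 5c 1b 28) = ac33
m4: inner = H(1a 0a 36 36 36 36 36 47 53 62 69) = 78 1f; tag = H(70 60 5c 5c 5c 5c 5c 78 1f) = a390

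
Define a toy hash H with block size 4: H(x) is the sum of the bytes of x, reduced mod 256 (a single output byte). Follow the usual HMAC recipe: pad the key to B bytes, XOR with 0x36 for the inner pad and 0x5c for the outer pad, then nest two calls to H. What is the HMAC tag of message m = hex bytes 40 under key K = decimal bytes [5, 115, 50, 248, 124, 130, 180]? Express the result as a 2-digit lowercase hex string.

60

Key decimal bytes [5, 115, 50, 248, 124, 130, 180] = 05 73 32 f8 7c 82 b4 is 7 bytes > B = 4, so hash it first: H(key) = 54, then zero-pad to 4 bytes: K' = 54 00 00 00.
K' ⊕ ipad = 62 36 36 36.  K' ⊕ opad = 08 5c 5c 5c.
Inner input = (K'⊕ipad) ∥ m = 62 36 36 36 ∥ 40.
Inner hash: sum = 98+54+54+54+64 = 324; mod 256 = 68 → 44.
Outer input = (K'⊕opad) ∥ inner = 08 5c 5c 5c ∥ 44.
Outer hash (tag): sum = 8+92+92+92+68 = 352; mod 256 = 96 → 60.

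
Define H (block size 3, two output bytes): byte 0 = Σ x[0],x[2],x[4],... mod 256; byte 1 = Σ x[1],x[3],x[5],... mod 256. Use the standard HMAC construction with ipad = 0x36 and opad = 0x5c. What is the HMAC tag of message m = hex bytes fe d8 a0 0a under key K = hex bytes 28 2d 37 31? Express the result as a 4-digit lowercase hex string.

6583

Key hex bytes 28 2d 37 31 is 4 bytes > B = 3, so hash it first: H(key) = 5f 5e, then zero-pad to 3 bytes: K' = 5f 5e 00.
K' ⊕ ipad = 69 68 36.  K' ⊕ opad = 03 02 5c.
Inner input = (K'⊕ipad) ∥ m = 69 68 36 ∥ fe d8 a0 0a.
Inner hash: even-index sum = 385 mod 256 = 129; odd-index sum = 518 mod 256 = 6 → 81 06.
Outer input = (K'⊕opad) ∥ inner = 03 02 5c ∥ 81 06.
Outer hash (tag): even-index sum = 101 mod 256 = 101; odd-index sum = 131 mod 256 = 131 → 65 83.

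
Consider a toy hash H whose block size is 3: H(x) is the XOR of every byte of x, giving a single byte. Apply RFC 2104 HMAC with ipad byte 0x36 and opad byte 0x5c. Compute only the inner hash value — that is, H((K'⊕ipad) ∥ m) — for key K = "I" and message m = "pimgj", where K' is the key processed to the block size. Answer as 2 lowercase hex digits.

06

Key "I" = 49 is 1 byte ≤ B = 3; zero-pad to 3 bytes: K' = 49 00 00.
K' ⊕ ipad = 7f 36 36.
Inner input = 7f 36 36 ∥ 70 69 6d 67 6a.
Inner hash: XOR 7f⊕36⊕36⊕70⊕69⊕6d⊕67⊕6a = 06.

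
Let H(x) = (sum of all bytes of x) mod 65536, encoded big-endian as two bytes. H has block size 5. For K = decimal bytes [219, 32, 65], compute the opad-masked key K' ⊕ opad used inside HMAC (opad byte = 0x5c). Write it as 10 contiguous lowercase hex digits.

Key decimal bytes [219, 32, 65] = db 20 41 is 3 bytes ≤ B = 5; zero-pad to 5 bytes: K' = db 20 41 00 00.
XOR each byte with 0x5c: db⊕5c=87, 20⊕5c=7c, 41⊕5c=1d, 00⊕5c=5c, 00⊕5c=5c.

877c1d5c5c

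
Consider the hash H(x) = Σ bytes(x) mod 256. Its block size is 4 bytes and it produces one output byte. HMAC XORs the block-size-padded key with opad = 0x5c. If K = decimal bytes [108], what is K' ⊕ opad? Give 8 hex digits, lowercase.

Key decimal bytes [108] = 6c is 1 byte ≤ B = 4; zero-pad to 4 bytes: K' = 6c 00 00 00.
XOR each byte with 0x5c: 6c⊕5c=30, 00⊕5c=5c, 00⊕5c=5c, 00⊕5c=5c.

305c5c5c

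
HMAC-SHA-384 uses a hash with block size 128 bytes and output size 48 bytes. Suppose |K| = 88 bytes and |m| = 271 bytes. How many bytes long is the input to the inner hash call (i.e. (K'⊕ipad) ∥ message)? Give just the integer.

399

Key is 88 ≤ 128 bytes, zero-padded: |K'| = 128.
Inner input = (K'⊕ipad) ∥ m → 128 + 271 = 399 bytes.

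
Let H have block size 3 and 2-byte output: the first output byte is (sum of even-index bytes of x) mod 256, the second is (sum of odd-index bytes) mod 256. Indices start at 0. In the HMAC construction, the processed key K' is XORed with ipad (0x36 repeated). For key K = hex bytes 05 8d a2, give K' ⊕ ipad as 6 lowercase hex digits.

Key hex bytes 05 8d a2 is exactly B = 3 bytes: K' = 05 8d a2.
XOR each byte with 0x36: 05⊕36=33, 8d⊕36=bb, a2⊕36=94.

33bb94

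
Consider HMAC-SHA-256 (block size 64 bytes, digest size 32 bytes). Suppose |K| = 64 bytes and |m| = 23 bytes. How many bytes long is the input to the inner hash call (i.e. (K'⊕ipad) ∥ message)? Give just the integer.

87

Key is 64 ≤ 64 bytes, zero-padded: |K'| = 64.
Inner input = (K'⊕ipad) ∥ m → 64 + 23 = 87 bytes.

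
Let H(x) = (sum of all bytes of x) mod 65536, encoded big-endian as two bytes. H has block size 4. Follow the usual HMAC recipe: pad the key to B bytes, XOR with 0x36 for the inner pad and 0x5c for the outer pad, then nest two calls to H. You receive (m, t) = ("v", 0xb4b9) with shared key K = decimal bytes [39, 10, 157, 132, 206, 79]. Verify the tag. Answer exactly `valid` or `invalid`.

Key decimal bytes [39, 10, 157, 132, 206, 79] = 27 0a 9d 84 ce 4f is 6 bytes > B = 4, so hash it first: H(key) = 02 6f, then zero-pad to 4 bytes: K' = 02 6f 00 00.
K' ⊕ ipad = 34 59 36 36; K' ⊕ opad = 5e 33 5c 5c.
Inner hash: sum = 52+89+54+54+118 = 367 → 01 6f.
Outer hash (recomputed tag): sum = 94+51+92+92+1+111 = 441 → 01 b9.
Recomputed tag = 01b9; claimed = b4b9 → mismatch.

invalid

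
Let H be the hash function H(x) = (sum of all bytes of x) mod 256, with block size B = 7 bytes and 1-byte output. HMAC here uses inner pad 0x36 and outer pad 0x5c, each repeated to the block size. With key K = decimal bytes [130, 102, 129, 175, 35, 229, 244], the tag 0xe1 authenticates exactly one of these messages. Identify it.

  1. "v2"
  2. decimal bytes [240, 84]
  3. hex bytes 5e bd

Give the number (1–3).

Key decimal bytes [130, 102, 129, 175, 35, 229, 244] = 82 66 81 af 23 e5 f4 is exactly B = 7 bytes: K' = 82 66 81 af 23 e5 f4.
K' ⊕ ipad = b4 50 b7 99 15 d3 c2; K' ⊕ opad = de 3a dd f3 7f b9 a8.
m1: inner = H(b4 50 b7 99 15 d3 c2 76 32) = a6; tag = H(de 3a dd f3 7f b9 a8 a6) = 6e
m2: inner = H(b4 50 b7 99 15 d3 c2 f0 54) = 42; tag = H(de 3a dd f3 7f b9 a8 42) = 0a
m3: inner = H(b4 50 b7 99 15 d3 c2 5e bd) = 19; tag = H(de 3a dd f3 7f b9 a8 19) = e1 ← matches

3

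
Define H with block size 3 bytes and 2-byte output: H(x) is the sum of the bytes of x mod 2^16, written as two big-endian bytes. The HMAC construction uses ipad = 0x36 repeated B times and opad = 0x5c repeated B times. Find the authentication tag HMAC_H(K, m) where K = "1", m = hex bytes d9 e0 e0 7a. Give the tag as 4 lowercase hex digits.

01ae

Key "1" = 31 is 1 byte ≤ B = 3; zero-pad to 3 bytes: K' = 31 00 00.
K' ⊕ ipad = 07 36 36.  K' ⊕ opad = 6d 5c 5c.
Inner input = (K'⊕ipad) ∥ m = 07 36 36 ∥ d9 e0 e0 7a.
Inner hash: sum = 7+54+54+217+224+224+122 = 902 → 03 86.
Outer input = (K'⊕opad) ∥ inner = 6d 5c 5c ∥ 03 86.
Outer hash (tag): sum = 109+92+92+3+134 = 430 → 01 ae.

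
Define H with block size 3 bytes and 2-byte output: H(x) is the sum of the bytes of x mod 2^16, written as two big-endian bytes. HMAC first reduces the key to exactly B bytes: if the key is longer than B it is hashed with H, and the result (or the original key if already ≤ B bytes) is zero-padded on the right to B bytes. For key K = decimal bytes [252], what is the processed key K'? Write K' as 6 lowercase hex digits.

Key decimal bytes [252] = fc is 1 byte ≤ B = 3; zero-pad to 3 bytes: K' = fc 00 00.

fc0000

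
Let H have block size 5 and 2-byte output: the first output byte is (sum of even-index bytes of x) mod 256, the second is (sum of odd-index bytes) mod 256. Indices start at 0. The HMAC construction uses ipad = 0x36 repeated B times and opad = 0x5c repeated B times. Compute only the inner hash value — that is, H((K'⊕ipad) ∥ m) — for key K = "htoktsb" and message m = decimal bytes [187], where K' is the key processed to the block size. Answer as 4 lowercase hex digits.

Key "htoktsb" = 68 74 6f 6b 74 73 62 is 7 bytes > B = 5, so hash it first: H(key) = ad 52, then zero-pad to 5 bytes: K' = ad 52 00 00 00.
K' ⊕ ipad = 9b 64 36 36 36.
Inner input = 9b 64 36 36 36 ∥ bb.
Inner hash: even-index sum = 263 mod 256 = 7; odd-index sum = 341 mod 256 = 85 → 07 55.

0755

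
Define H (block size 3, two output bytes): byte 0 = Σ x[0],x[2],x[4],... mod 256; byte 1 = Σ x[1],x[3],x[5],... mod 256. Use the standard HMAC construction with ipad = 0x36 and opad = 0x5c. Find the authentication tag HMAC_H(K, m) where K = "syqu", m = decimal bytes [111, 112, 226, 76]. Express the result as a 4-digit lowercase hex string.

3d76

Key "syqu" = 73 79 71 75 is 4 bytes > B = 3, so hash it first: H(key) = e4 ee, then zero-pad to 3 bytes: K' = e4 ee 00.
K' ⊕ ipad = d2 d8 36.  K' ⊕ opad = b8 b2 5c.
Inner input = (K'⊕ipad) ∥ m = d2 d8 36 ∥ 6f 70 e2 4c.
Inner hash: even-index sum = 452 mod 256 = 196; odd-index sum = 553 mod 256 = 41 → c4 29.
Outer input = (K'⊕opad) ∥ inner = b8 b2 5c ∥ c4 29.
Outer hash (tag): even-index sum = 317 mod 256 = 61; odd-index sum = 374 mod 256 = 118 → 3d 76.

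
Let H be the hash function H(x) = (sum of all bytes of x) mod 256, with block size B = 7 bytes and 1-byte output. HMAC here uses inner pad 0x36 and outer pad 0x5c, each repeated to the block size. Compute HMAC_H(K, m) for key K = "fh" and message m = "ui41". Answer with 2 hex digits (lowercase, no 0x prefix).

39

Key "fh" = 66 68 is 2 bytes ≤ B = 7; zero-pad to 7 bytes: K' = 66 68 00 00 00 00 00.
K' ⊕ ipad = 50 5e 36 36 36 36 36.  K' ⊕ opad = 3a 34 5c 5c 5c 5c 5c.
Inner input = (K'⊕ipad) ∥ m = 50 5e 36 36 36 36 36 ∥ 75 69 34 31.
Inner hash: sum = 80+94+54+54+54+54+54+117+105+52+49 = 767; mod 256 = 255 → ff.
Outer input = (K'⊕opad) ∥ inner = 3a 34 5c 5c 5c 5c 5c ∥ ff.
Outer hash (tag): sum = 58+52+92+92+92+92+92+255 = 825; mod 256 = 57 → 39.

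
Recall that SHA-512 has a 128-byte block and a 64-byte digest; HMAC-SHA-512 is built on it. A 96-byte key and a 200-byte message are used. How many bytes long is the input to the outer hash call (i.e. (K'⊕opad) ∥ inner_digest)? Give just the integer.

192

Key is 96 ≤ 128 bytes, zero-padded: |K'| = 128.
Outer input = (K'⊕opad) ∥ H(inner) → 128 + 64 = 192 bytes.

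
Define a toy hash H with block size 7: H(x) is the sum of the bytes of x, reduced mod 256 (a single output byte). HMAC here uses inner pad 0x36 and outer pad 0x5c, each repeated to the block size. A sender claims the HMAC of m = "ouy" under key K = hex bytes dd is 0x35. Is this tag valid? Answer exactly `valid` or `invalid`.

Key hex bytes dd is 1 byte ≤ B = 7; zero-pad to 7 bytes: K' = dd 00 00 00 00 00 00.
K' ⊕ ipad = eb 36 36 36 36 36 36; K' ⊕ opad = 81 5c 5c 5c 5c 5c 5c.
Inner hash: sum = 235+54+54+54+54+54+54+111+117+121 = 908; mod 256 = 140 → 8c.
Outer hash (recomputed tag): sum = 129+92+92+92+92+92+92+140 = 821; mod 256 = 53 → 35.
Recomputed tag = 35; claimed = 35 → match.

valid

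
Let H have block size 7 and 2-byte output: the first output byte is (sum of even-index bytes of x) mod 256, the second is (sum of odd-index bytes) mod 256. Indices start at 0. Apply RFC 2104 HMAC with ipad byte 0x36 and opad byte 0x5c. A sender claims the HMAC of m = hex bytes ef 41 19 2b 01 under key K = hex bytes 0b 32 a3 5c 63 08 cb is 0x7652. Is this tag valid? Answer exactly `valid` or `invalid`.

invalid

Key hex bytes 0b 32 a3 5c 63 08 cb is exactly B = 7 bytes: K' = 0b 32 a3 5c 63 08 cb.
K' ⊕ ipad = 3d 04 95 6a 55 3e fd; K' ⊕ opad = 57 6e ff 00 3f 54 97.
Inner hash: even-index sum = 656 mod 256 = 144; odd-index sum = 437 mod 256 = 181 → 90 b5.
Outer hash (recomputed tag): even-index sum = 737 mod 256 = 225; odd-index sum = 338 mod 256 = 82 → e1 52.
Recomputed tag = e152; claimed = 7652 → mismatch.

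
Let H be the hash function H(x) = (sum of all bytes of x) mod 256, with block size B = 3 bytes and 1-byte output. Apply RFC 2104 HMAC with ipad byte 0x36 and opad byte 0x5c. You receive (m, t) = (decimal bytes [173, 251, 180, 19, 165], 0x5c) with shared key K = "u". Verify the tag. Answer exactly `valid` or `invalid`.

Key "u" = 75 is 1 byte ≤ B = 3; zero-pad to 3 bytes: K' = 75 00 00.
K' ⊕ ipad = 43 36 36; K' ⊕ opad = 29 5c 5c.
Inner hash: sum = 67+54+54+173+251+180+19+165 = 963; mod 256 = 195 → c3.
Outer hash (recomputed tag): sum = 41+92+92+195 = 420; mod 256 = 164 → a4.
Recomputed tag = a4; claimed = 5c → mismatch.

invalid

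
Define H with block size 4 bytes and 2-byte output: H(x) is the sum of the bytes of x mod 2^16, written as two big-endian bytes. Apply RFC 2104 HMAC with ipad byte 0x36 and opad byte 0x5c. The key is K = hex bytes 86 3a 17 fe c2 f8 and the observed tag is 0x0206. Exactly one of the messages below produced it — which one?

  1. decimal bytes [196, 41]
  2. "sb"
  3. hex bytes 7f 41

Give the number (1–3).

3

Key hex bytes 86 3a 17 fe c2 f8 is 6 bytes > B = 4, so hash it first: H(key) = 03 8f, then zero-pad to 4 bytes: K' = 03 8f 00 00.
K' ⊕ ipad = 35 b9 36 36; K' ⊕ opad = 5f d3 5c 5c.
m1: inner = H(35 b9 36 36 c4 29) = 02 47; tag = H(5f d3 5c 5c 02 47) = 0233
m2: inner = H(35 b9 36 36 73 62) = 02 2f; tag = H(5f d3 5c 5c 02 2f) = 021b
m3: inner = H(35 b9 36 36 7f 41) = 02 1a; tag = H(5f d3 5c 5c 02 1a) = 0206 ← matches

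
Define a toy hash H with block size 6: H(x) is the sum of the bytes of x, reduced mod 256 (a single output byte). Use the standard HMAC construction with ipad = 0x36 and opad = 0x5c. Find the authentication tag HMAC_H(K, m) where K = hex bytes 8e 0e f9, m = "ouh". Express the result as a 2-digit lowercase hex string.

Key hex bytes 8e 0e f9 is 3 bytes ≤ B = 6; zero-pad to 6 bytes: K' = 8e 0e f9 00 00 00.
K' ⊕ ipad = b8 38 cf 36 36 36.  K' ⊕ opad = d2 52 a5 5c 5c 5c.
Inner input = (K'⊕ipad) ∥ m = b8 38 cf 36 36 36 ∥ 6f 75 68.
Inner hash: sum = 184+56+207+54+54+54+111+117+104 = 941; mod 256 = 173 → ad.
Outer input = (K'⊕opad) ∥ inner = d2 52 a5 5c 5c 5c ∥ ad.
Outer hash (tag): sum = 210+82+165+92+92+92+173 = 906; mod 256 = 138 → 8a.

8a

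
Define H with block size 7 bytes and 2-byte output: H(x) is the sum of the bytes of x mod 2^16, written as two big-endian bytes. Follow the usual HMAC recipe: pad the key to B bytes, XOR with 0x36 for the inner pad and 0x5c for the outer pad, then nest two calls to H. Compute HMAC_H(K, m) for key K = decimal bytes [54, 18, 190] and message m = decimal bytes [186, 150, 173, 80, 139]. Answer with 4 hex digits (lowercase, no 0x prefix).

036a

Key decimal bytes [54, 18, 190] = 36 12 be is 3 bytes ≤ B = 7; zero-pad to 7 bytes: K' = 36 12 be 00 00 00 00.
K' ⊕ ipad = 00 24 88 36 36 36 36.  K' ⊕ opad = 6a 4e e2 5c 5c 5c 5c.
Inner input = (K'⊕ipad) ∥ m = 00 24 88 36 36 36 36 ∥ ba 96 ad 50 8b.
Inner hash: sum = 0+36+136+54+54+54+54+186+150+173+80+139 = 1116 → 04 5c.
Outer input = (K'⊕opad) ∥ inner = 6a 4e e2 5c 5c 5c 5c ∥ 04 5c.
Outer hash (tag): sum = 106+78+226+92+92+92+92+4+92 = 874 → 03 6a.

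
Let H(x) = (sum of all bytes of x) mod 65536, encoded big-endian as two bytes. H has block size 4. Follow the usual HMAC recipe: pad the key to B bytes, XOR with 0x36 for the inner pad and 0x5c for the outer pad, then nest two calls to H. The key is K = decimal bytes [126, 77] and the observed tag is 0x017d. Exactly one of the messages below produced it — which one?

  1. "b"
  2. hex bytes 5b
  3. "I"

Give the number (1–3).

Key decimal bytes [126, 77] = 7e 4d is 2 bytes ≤ B = 4; zero-pad to 4 bytes: K' = 7e 4d 00 00.
K' ⊕ ipad = 48 7b 36 36; K' ⊕ opad = 22 11 5c 5c.
m1: inner = H(48 7b 36 36 62) = 01 91; tag = H(22 11 5c 5c 01 91) = 017d ← matches
m2: inner = H(48 7b 36 36 5b) = 01 8a; tag = H(22 11 5c 5c 01 8a) = 0176
m3: inner = H(48 7b 36 36 49) = 01 78; tag = H(22 11 5c 5c 01 78) = 0164

1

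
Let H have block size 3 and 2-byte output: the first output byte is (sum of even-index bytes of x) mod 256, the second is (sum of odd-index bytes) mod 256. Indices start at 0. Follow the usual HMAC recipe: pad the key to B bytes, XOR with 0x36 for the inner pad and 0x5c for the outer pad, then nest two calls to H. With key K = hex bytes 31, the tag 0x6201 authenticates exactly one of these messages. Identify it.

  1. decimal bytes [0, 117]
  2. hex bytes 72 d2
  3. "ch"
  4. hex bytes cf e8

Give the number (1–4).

3

Key hex bytes 31 is 1 byte ≤ B = 3; zero-pad to 3 bytes: K' = 31 00 00.
K' ⊕ ipad = 07 36 36; K' ⊕ opad = 6d 5c 5c.
m1: inner = H(07 36 36 00 75) = b2 36; tag = H(6d 5c 5c b2 36) = ff0e
m2: inner = H(07 36 36 72 d2) = 0f a8; tag = H(6d 5c 5c 0f a8) = 716b
m3: inner = H(07 36 36 63 68) = a5 99; tag = H(6d 5c 5c a5 99) = 6201 ← matches
m4: inner = H(07 36 36 cf e8) = 25 05; tag = H(6d 5c 5c 25 05) = ce81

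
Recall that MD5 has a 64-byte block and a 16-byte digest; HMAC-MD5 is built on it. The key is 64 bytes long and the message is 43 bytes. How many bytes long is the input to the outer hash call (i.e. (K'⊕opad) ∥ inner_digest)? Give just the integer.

80

Key is 64 ≤ 64 bytes, zero-padded: |K'| = 64.
Outer input = (K'⊕opad) ∥ H(inner) → 64 + 16 = 80 bytes.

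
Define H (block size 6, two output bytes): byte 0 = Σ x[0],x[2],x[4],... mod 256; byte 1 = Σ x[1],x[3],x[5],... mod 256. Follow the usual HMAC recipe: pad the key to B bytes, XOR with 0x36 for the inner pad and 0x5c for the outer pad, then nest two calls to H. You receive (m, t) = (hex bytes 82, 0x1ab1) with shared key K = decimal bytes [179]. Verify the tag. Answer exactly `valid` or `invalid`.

invalid

Key decimal bytes [179] = b3 is 1 byte ≤ B = 6; zero-pad to 6 bytes: K' = b3 00 00 00 00 00.
K' ⊕ ipad = 85 36 36 36 36 36; K' ⊕ opad = ef 5c 5c 5c 5c 5c.
Inner hash: even-index sum = 371 mod 256 = 115; odd-index sum = 162 mod 256 = 162 → 73 a2.
Outer hash (recomputed tag): even-index sum = 538 mod 256 = 26; odd-index sum = 438 mod 256 = 182 → 1a b6.
Recomputed tag = 1ab6; claimed = 1ab1 → mismatch.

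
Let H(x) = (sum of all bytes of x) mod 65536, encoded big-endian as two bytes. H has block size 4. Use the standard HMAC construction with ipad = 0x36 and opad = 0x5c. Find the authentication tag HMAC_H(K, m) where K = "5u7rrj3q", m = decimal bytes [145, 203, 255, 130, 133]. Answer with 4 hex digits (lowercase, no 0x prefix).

Key "5u7rrj3q" = 35 75 37 72 72 6a 33 71 is 8 bytes > B = 4, so hash it first: H(key) = 02 d3, then zero-pad to 4 bytes: K' = 02 d3 00 00.
K' ⊕ ipad = 34 e5 36 36.  K' ⊕ opad = 5e 8f 5c 5c.
Inner input = (K'⊕ipad) ∥ m = 34 e5 36 36 ∥ 91 cb ff 82 85.
Inner hash: sum = 52+229+54+54+145+203+255+130+133 = 1255 → 04 e7.
Outer input = (K'⊕opad) ∥ inner = 5e 8f 5c 5c ∥ 04 e7.
Outer hash (tag): sum = 94+143+92+92+4+231 = 656 → 02 90.

0290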